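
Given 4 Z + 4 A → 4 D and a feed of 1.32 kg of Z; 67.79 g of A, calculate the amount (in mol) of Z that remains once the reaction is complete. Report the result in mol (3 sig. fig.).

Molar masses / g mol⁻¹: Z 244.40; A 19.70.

1.96 mol

n(Z) = 1.320×1000 / 244.40 = 5.401 mol
n(A) = 67.79 / 19.70 = 3.441 mol
n/ν → Z: 1.350, A: 0.8603; A is limiting.
Z consumed = (4/4) × 3.441 = 3.441 mol
Z remaining = 5.401 − 3.441 = 1.960 mol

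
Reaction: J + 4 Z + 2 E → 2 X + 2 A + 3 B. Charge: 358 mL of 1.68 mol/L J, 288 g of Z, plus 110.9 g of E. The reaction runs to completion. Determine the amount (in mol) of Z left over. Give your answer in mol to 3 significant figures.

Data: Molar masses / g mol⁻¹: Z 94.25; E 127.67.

1.32 mol

n(J) = 1.68 × 358.0/1000 = 0.6014 mol
n(Z) = 288.0 / 94.25 = 3.056 mol
n(E) = 110.9 / 127.67 = 0.8686 mol
n/ν for J = 0.6014/1 = 0.6014
n/ν for Z = 3.056/4 = 0.7640
n/ν for E = 0.8686/2 = 0.4343
Smallest n/ν is E → limiting reagent.
Z consumed = (4/2) × 0.8686 = 1.737 mol
Z remaining = 3.056 − 1.737 = 1.319 mol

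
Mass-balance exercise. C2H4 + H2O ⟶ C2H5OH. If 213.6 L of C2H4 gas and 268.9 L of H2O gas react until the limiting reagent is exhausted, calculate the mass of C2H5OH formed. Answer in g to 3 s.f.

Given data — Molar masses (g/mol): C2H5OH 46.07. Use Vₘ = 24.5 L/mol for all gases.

402 g

n(C2H4) = 213.6 / 24.5 = 8.718 mol
n(H2O) = 268.9 / 24.5 = 10.98 mol
n/ν → C2H4: 8.718, H2O: 10.98; C2H4 is limiting.
n(C2H5OH) = (1/1) × 8.718 = 8.718 mol
mass = 8.718 × 46.07 = 401.6 g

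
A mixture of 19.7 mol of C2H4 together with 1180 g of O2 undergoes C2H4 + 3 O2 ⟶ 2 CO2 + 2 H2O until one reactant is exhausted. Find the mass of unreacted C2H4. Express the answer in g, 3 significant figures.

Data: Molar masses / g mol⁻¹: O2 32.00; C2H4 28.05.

208 g

n(C2H4) = 19.70 mol
n(O2) = 1180 / 32.00 = 36.88 mol
n/ν for C2H4 = 19.70/1 = 19.70
n/ν for O2 = 36.88/3 = 12.29
Smallest n/ν is O2 → limiting reagent.
C2H4 consumed = (1/3) × 36.88 = 12.29 mol
C2H4 remaining = 19.70 − 12.29 = 7.410 mol
mass = 7.410 × 28.05 = 207.9 g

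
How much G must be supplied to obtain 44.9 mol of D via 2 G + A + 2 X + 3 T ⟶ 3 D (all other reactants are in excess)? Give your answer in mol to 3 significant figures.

n(D) = 44.90 mol
n(G) = (2/3) × 44.90 = 29.93 mol

29.9 mol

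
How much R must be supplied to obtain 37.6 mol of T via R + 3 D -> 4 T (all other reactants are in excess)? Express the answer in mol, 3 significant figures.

9.40 mol

n(T) = 37.60 mol
n(R) = (1/4) × 37.60 = 9.400 mol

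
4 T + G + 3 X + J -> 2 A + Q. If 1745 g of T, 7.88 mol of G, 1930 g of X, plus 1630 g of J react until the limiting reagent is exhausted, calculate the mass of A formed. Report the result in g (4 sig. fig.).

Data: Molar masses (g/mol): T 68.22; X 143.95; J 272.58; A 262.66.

2348 g

n(T) = 1745 / 68.22 = 25.58 mol
n(G) = 7.880 mol
n(X) = 1930 / 143.95 = 13.41 mol
n(J) = 1630 / 272.58 = 5.980 mol
n/ν → T: 6.395, G: 7.880, X: 4.470, J: 5.980; X is limiting.
n(A) = (2/3) × 13.41 = 8.940 mol
mass = 8.940 × 262.66 = 2348 g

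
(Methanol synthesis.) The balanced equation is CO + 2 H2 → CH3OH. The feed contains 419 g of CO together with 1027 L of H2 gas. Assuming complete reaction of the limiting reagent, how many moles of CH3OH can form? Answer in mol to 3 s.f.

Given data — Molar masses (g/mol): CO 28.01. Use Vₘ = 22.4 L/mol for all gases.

n(CO) = 419.0 / 28.01 = 14.96 mol
n(H2) = 1027 / 22.4 = 45.85 mol
n/ν → CO: 14.96, H2: 22.93; CO is limiting.
n(CH3OH) = (1/1) × 14.96 = 14.96 mol

15.0 mol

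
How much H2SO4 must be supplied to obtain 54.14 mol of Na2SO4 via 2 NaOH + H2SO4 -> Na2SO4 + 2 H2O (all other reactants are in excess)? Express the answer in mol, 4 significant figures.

n(Na2SO4) = 54.14 mol
n(H2SO4) = (1/1) × 54.14 = 54.14 mol

54.14 mol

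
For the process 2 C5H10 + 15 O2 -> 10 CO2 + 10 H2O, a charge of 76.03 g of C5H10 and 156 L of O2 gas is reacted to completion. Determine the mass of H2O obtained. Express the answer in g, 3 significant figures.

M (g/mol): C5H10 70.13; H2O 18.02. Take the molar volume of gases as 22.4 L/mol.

n(C5H10) = 76.03 / 70.13 = 1.084 mol
n(O2) = 156.0 / 22.4 = 6.964 mol
n/ν for C5H10 = 1.084/2 = 0.5420
n/ν for O2 = 6.964/15 = 0.4643
Smallest n/ν is O2 → limiting reagent.
n(H2O) = (10/15) × 6.964 = 4.643 mol
mass = 4.643 × 18.02 = 83.67 g

83.7 g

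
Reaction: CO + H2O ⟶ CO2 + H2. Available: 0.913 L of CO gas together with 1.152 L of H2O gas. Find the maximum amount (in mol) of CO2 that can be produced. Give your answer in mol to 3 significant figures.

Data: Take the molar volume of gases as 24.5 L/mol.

0.0373 mol

n(CO) = 0.9130 / 24.5 = 0.03727 mol
n(H2O) = 1.152 / 24.5 = 0.04702 mol
n/ν for CO = 0.03727/1 = 0.03727
n/ν for H2O = 0.04702/1 = 0.04702
Smallest n/ν is CO → limiting reagent.
n(CO2) = (1/1) × 0.03727 = 0.03727 mol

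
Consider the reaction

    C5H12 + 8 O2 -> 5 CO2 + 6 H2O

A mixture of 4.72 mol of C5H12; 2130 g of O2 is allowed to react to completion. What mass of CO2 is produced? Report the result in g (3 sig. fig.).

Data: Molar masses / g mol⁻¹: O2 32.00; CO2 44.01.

n(C5H12) = 4.720 mol
n(O2) = 2130 / 32.00 = 66.56 mol
n/ν → C5H12: 4.720, O2: 8.320; C5H12 is limiting.
n(CO2) = (5/1) × 4.720 = 23.60 mol
mass = 23.60 × 44.01 = 1039 g

1040 g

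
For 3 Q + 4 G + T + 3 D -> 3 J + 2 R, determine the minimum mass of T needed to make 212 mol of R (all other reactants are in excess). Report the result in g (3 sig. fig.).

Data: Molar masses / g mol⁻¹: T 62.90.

n(R) = 212.0 mol
n(T) = (1/2) × 212.0 = 106.0 mol
mass = 106.0 × 62.90 = 6667 g

6670 g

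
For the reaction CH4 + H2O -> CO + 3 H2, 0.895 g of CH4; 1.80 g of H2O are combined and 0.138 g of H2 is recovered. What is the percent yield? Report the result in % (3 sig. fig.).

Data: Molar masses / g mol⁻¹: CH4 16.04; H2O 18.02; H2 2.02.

n(CH4) = 0.8950 / 16.04 = 0.05580 mol
n(H2O) = 1.800 / 18.02 = 0.09989 mol
n/ν for CH4 = 0.05580/1 = 0.05580
n/ν for H2O = 0.09989/1 = 0.09989
Smallest n/ν is CH4 → limiting reagent.
theoretical n(H2) = (3/1) × 0.05580 = 0.1674 mol → 0.3381 g
% yield = 0.138 / 0.3381 × 100 = 40.82 %

40.8 %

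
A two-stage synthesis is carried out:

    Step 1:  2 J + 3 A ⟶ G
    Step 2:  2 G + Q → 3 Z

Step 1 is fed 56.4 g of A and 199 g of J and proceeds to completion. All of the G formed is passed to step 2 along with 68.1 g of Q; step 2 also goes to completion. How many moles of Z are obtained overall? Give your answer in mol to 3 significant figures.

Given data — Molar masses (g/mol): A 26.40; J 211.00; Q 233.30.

0.707 mol

Step 1:
n(A) = 56.40 / 26.40 = 2.136 mol
n(J) = 199.0 / 211.00 = 0.9431 mol
n/ν for A = 2.136/3 = 0.7120
n/ν for J = 0.9431/2 = 0.4716
Smallest n/ν is J → limiting reagent.
n(G) produced = (1/2) × 0.9431 = 0.4716 mol
Step 2:
n(G) available = 0.4716 mol
n(Q) = 68.10 / 233.30 = 0.2919 mol
n/ν for G = 0.4716/2 = 0.2358
n/ν for Q = 0.2919/1 = 0.2919
Smallest n/ν is G → limiting reagent.
n(Z) = (3/2) × 0.4716 = 0.7074 mol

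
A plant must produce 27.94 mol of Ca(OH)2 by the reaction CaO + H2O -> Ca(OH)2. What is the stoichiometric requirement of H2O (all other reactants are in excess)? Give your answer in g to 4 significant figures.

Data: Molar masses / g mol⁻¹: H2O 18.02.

503.5 g

n(Ca(OH)2) = 27.94 mol
n(H2O) = (1/1) × 27.94 = 27.94 mol
mass = 27.94 × 18.02 = 503.5 g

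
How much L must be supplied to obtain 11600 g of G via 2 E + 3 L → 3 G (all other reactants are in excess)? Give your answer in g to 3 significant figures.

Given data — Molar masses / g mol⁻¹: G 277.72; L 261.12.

10900 g

n(G) = 11600 / 277.72 = 41.77 mol
n(L) = (3/3) × 41.77 = 41.77 mol
mass = 41.77 × 261.12 = 10910 g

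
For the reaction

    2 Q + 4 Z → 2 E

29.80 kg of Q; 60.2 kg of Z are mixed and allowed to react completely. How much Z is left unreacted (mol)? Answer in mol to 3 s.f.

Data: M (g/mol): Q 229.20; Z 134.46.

188 mol

n(Q) = 29.80×1000 / 229.20 = 130.0 mol
n(Z) = 60.20×1000 / 134.46 = 447.7 mol
n/ν for Q = 130.0/2 = 65.00
n/ν for Z = 447.7/4 = 111.9
Smallest n/ν is Q → limiting reagent.
Z consumed = (4/2) × 130.0 = 260.0 mol
Z remaining = 447.7 − 260.0 = 187.7 mol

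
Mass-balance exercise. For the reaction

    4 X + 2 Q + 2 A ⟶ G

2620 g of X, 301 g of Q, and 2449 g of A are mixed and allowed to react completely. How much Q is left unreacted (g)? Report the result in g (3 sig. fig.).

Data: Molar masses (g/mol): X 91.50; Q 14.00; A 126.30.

101 g

n(X) = 2620 / 91.50 = 28.63 mol
n(Q) = 301.0 / 14.00 = 21.50 mol
n(A) = 2449 / 126.30 = 19.39 mol
n/ν for X = 28.63/4 = 7.158
n/ν for Q = 21.50/2 = 10.75
n/ν for A = 19.39/2 = 9.695
Smallest n/ν is X → limiting reagent.
Q consumed = (2/4) × 28.63 = 14.32 mol
Q remaining = 21.50 − 14.32 = 7.180 mol
mass = 7.180 × 14.00 = 100.5 g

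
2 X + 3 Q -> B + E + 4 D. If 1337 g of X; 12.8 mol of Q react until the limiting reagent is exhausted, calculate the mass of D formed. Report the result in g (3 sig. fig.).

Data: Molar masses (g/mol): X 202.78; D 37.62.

496 g

n(X) = 1337 / 202.78 = 6.593 mol
n(Q) = 12.80 mol
n/ν for X = 6.593/2 = 3.297
n/ν for Q = 12.80/3 = 4.267
Smallest n/ν is X → limiting reagent.
n(D) = (4/2) × 6.593 = 13.19 mol
mass = 13.19 × 37.62 = 496.2 g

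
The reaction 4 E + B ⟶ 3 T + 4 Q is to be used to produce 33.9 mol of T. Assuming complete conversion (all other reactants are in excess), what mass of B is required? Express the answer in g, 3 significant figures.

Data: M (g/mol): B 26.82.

n(T) = 33.90 mol
n(B) = (1/3) × 33.90 = 11.30 mol
mass = 11.30 × 26.82 = 303.1 g

303 g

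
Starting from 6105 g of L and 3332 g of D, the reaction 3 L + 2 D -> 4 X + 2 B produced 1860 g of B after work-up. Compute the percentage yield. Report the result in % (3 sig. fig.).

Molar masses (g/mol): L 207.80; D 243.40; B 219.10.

n(L) = 6105 / 207.80 = 29.38 mol
n(D) = 3332 / 243.40 = 13.69 mol
n/ν → L: 9.793, D: 6.845; D is limiting.
theoretical n(B) = (2/2) × 13.69 = 13.69 mol → 2999 g
% yield = 1860 / 2999 × 100 = 62.02 %

62.0 %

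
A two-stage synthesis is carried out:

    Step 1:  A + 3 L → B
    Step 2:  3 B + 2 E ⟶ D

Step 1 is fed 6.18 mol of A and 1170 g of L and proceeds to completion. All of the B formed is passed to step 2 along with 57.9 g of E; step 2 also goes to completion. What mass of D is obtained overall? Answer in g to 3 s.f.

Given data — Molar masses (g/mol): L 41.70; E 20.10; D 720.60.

1040 g

Step 1:
n(A) = 6.180 mol
n(L) = 1170 / 41.70 = 28.06 mol
n/ν for A = 6.180/1 = 6.180
n/ν for L = 28.06/3 = 9.353
Smallest n/ν is A → limiting reagent.
n(B) produced = (1/1) × 6.180 = 6.180 mol
Step 2:
n(B) available = 6.180 mol
n(E) = 57.90 / 20.10 = 2.881 mol
n/ν for B = 6.180/3 = 2.060
n/ν for E = 2.881/2 = 1.441
Smallest n/ν is E → limiting reagent.
n(D) = (1/2) × 2.881 = 1.441 mol
mass = 1.441 × 720.60 = 1038 g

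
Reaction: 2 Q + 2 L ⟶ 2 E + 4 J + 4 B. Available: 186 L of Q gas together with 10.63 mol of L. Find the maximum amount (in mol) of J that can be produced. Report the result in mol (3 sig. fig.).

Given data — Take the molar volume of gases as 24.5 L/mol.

15.2 mol

n(Q) = 186.0 / 24.5 = 7.592 mol
n(L) = 10.63 mol
n/ν for Q = 7.592/2 = 3.796
n/ν for L = 10.63/2 = 5.315
Smallest n/ν is Q → limiting reagent.
n(J) = (4/2) × 7.592 = 15.18 mol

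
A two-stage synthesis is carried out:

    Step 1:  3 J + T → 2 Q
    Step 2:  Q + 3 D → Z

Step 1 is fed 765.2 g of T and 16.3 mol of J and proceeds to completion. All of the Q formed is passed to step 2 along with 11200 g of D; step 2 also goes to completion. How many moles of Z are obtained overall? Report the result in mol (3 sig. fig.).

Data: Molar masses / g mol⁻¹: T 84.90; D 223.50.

Step 1:
n(T) = 765.2 / 84.90 = 9.013 mol
n(J) = 16.30 mol
n/ν → T: 9.013, J: 5.433; J is limiting.
n(Q) produced = (2/3) × 16.30 = 10.87 mol
Step 2:
n(Q) available = 10.87 mol
n(D) = 11200 / 223.50 = 50.11 mol
n/ν → Q: 10.87, D: 16.70; Q is limiting.
n(Z) = (1/1) × 10.87 = 10.87 mol

10.9 mol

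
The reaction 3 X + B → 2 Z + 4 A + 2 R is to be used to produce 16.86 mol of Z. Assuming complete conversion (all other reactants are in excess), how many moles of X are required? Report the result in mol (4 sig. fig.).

25.29 mol

n(Z) = 16.86 mol
n(X) = (3/2) × 16.86 = 25.29 mol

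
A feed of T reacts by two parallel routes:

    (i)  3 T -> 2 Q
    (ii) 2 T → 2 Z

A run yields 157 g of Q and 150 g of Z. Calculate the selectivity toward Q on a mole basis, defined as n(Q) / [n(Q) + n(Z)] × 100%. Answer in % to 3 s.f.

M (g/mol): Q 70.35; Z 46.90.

41.1 %

n(Q) = 157 / 70.35 = 2.232 mol
n(Z) = 150 / 46.90 = 3.198 mol
selectivity = 2.232/(2.232+3.198) × 100 = 41.10 %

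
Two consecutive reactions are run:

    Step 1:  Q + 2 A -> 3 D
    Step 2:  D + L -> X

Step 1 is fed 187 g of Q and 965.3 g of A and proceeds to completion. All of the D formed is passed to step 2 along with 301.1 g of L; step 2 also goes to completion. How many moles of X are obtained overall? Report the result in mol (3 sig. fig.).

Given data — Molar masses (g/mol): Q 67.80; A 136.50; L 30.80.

8.27 mol

Step 1:
n(Q) = 187.0 / 67.80 = 2.758 mol
n(A) = 965.3 / 136.50 = 7.072 mol
n/ν → Q: 2.758, A: 3.536; Q is limiting.
n(D) produced = (3/1) × 2.758 = 8.274 mol
Step 2:
n(D) available = 8.274 mol
n(L) = 301.1 / 30.80 = 9.776 mol
n/ν → D: 8.274, L: 9.776; D is limiting.
n(X) = (1/1) × 8.274 = 8.274 mol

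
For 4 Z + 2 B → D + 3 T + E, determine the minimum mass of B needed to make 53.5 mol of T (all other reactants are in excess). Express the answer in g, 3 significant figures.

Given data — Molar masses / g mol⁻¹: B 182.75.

n(T) = 53.50 mol
n(B) = (2/3) × 53.50 = 35.67 mol
mass = 35.67 × 182.75 = 6519 g

6520 g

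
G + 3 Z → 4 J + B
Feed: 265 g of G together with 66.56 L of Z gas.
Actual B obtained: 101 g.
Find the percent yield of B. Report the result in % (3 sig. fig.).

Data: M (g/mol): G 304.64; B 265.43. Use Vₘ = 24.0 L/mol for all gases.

n(G) = 265.0 / 304.64 = 0.8699 mol
n(Z) = 66.56 / 24.0 = 2.773 mol
n/ν → G: 0.8699, Z: 0.9243; G is limiting.
theoretical n(B) = (1/1) × 0.8699 = 0.8699 mol → 230.9 g
% yield = 101 / 230.9 × 100 = 43.74 %

43.7 %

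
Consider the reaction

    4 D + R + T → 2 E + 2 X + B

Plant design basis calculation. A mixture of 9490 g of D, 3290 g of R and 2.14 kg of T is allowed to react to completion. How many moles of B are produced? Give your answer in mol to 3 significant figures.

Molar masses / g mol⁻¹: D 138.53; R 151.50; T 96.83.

17.1 mol

n(D) = 9490 / 138.53 = 68.51 mol
n(R) = 3290 / 151.50 = 21.72 mol
n(T) = 2.140×1000 / 96.83 = 22.10 mol
n/ν for D = 68.51/4 = 17.13
n/ν for R = 21.72/1 = 21.72
n/ν for T = 22.10/1 = 22.10
Smallest n/ν is D → limiting reagent.
n(B) = (1/4) × 68.51 = 17.13 mol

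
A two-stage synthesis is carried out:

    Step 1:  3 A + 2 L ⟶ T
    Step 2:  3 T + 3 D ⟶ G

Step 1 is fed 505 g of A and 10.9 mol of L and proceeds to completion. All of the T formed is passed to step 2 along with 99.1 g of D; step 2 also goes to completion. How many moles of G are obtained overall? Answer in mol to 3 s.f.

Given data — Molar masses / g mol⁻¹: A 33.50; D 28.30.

1.17 mol

Step 1:
n(A) = 505.0 / 33.50 = 15.07 mol
n(L) = 10.90 mol
n/ν for A = 15.07/3 = 5.023
n/ν for L = 10.90/2 = 5.450
Smallest n/ν is A → limiting reagent.
n(T) produced = (1/3) × 15.07 = 5.023 mol
Step 2:
n(T) available = 5.023 mol
n(D) = 99.10 / 28.30 = 3.502 mol
n/ν for T = 5.023/3 = 1.674
n/ν for D = 3.502/3 = 1.167
Smallest n/ν is D → limiting reagent.
n(G) = (1/3) × 3.502 = 1.167 mol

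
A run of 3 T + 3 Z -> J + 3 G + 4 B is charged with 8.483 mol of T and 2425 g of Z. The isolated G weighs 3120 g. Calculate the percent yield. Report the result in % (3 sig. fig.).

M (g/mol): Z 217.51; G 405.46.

90.7 %

n(T) = 8.483 mol
n(Z) = 2425 / 217.51 = 11.15 mol
n/ν for T = 8.483/3 = 2.828
n/ν for Z = 11.15/3 = 3.717
Smallest n/ν is T → limiting reagent.
theoretical n(G) = (3/3) × 8.483 = 8.483 mol → 3440 g
% yield = 3120 / 3440 × 100 = 90.70 %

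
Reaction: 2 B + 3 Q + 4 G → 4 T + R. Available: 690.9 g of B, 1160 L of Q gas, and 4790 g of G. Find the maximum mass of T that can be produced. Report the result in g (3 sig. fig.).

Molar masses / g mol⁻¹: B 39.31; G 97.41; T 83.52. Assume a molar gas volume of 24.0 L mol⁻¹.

2940 g

n(B) = 690.9 / 39.31 = 17.58 mol
n(Q) = 1160 / 24.0 = 48.33 mol
n(G) = 4790 / 97.41 = 49.17 mol
n/ν for B = 17.58/2 = 8.790
n/ν for Q = 48.33/3 = 16.11
n/ν for G = 49.17/4 = 12.29
Smallest n/ν is B → limiting reagent.
n(T) = (4/2) × 17.58 = 35.16 mol
mass = 35.16 × 83.52 = 2937 g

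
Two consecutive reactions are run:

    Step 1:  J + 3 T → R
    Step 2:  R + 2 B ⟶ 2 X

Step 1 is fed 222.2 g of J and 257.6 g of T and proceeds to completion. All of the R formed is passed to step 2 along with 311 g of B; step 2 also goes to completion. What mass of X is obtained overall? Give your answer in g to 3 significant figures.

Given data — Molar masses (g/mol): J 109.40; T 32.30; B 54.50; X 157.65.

640 g

Step 1:
n(J) = 222.2 / 109.40 = 2.031 mol
n(T) = 257.6 / 32.30 = 7.975 mol
n/ν for J = 2.031/1 = 2.031
n/ν for T = 7.975/3 = 2.658
Smallest n/ν is J → limiting reagent.
n(R) produced = (1/1) × 2.031 = 2.031 mol
Step 2:
n(R) available = 2.031 mol
n(B) = 311.0 / 54.50 = 5.706 mol
n/ν for R = 2.031/1 = 2.031
n/ν for B = 5.706/2 = 2.853
Smallest n/ν is R → limiting reagent.
n(X) = (2/1) × 2.031 = 4.062 mol
mass = 4.062 × 157.65 = 640.4 g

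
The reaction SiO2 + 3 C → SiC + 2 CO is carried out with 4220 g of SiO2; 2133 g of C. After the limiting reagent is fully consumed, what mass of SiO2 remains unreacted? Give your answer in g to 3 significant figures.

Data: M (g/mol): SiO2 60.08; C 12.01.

n(SiO2) = 4220 / 60.08 = 70.24 mol
n(C) = 2133 / 12.01 = 177.6 mol
n/ν for SiO2 = 70.24/1 = 70.24
n/ν for C = 177.6/3 = 59.20
Smallest n/ν is C → limiting reagent.
SiO2 consumed = (1/3) × 177.6 = 59.20 mol
SiO2 remaining = 70.24 − 59.20 = 11.04 mol
mass = 11.04 × 60.08 = 663.3 g

663 g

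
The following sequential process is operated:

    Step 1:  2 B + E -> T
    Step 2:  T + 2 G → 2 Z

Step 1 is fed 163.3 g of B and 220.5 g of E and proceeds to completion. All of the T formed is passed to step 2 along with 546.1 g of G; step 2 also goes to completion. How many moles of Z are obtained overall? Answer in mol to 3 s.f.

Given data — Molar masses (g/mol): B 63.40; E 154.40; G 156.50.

Step 1:
n(B) = 163.3 / 63.40 = 2.576 mol
n(E) = 220.5 / 154.40 = 1.428 mol
n/ν for B = 2.576/2 = 1.288
n/ν for E = 1.428/1 = 1.428
Smallest n/ν is B → limiting reagent.
n(T) produced = (1/2) × 2.576 = 1.288 mol
Step 2:
n(T) available = 1.288 mol
n(G) = 546.1 / 156.50 = 3.489 mol
n/ν for T = 1.288/1 = 1.288
n/ν for G = 3.489/2 = 1.745
Smallest n/ν is T → limiting reagent.
n(Z) = (2/1) × 1.288 = 2.576 mol

2.58 mol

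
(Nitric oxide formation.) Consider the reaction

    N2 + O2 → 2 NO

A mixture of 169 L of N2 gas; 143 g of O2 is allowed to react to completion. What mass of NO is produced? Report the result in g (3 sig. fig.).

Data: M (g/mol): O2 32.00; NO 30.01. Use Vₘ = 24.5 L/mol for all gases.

268 g

n(N2) = 169.0 / 24.5 = 6.898 mol
n(O2) = 143.0 / 32.00 = 4.469 mol
n/ν → N2: 6.898, O2: 4.469; O2 is limiting.
n(NO) = (2/1) × 4.469 = 8.938 mol
mass = 8.938 × 30.01 = 268.2 g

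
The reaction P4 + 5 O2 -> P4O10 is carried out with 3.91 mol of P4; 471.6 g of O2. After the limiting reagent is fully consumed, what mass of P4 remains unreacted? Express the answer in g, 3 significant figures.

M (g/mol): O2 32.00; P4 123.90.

n(P4) = 3.910 mol
n(O2) = 471.6 / 32.00 = 14.74 mol
n/ν for P4 = 3.910/1 = 3.910
n/ν for O2 = 14.74/5 = 2.948
Smallest n/ν is O2 → limiting reagent.
P4 consumed = (1/5) × 14.74 = 2.948 mol
P4 remaining = 3.910 − 2.948 = 0.9620 mol
mass = 0.9620 × 123.90 = 119.2 g

119 g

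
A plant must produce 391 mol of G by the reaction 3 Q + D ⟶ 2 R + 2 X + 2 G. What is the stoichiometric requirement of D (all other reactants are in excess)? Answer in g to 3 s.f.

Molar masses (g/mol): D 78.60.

15400 g

n(G) = 391.0 mol
n(D) = (1/2) × 391.0 = 195.5 mol
mass = 195.5 × 78.60 = 15370 g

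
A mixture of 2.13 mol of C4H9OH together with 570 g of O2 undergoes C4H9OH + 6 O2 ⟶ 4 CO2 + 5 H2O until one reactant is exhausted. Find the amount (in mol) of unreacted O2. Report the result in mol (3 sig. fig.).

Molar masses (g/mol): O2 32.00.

n(C4H9OH) = 2.130 mol
n(O2) = 570.0 / 32.00 = 17.81 mol
n/ν → C4H9OH: 2.130, O2: 2.968; C4H9OH is limiting.
O2 consumed = (6/1) × 2.130 = 12.78 mol
O2 remaining = 17.81 − 12.78 = 5.030 mol

5.03 mol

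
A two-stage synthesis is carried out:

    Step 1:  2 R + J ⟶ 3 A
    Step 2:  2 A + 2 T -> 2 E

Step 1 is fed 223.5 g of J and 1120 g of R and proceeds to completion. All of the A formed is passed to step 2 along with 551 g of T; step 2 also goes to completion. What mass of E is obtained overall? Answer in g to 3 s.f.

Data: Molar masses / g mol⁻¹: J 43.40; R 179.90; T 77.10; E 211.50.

1510 g

Step 1:
n(J) = 223.5 / 43.40 = 5.150 mol
n(R) = 1120 / 179.90 = 6.226 mol
n/ν for J = 5.150/1 = 5.150
n/ν for R = 6.226/2 = 3.113
Smallest n/ν is R → limiting reagent.
n(A) produced = (3/2) × 6.226 = 9.339 mol
Step 2:
n(A) available = 9.339 mol
n(T) = 551.0 / 77.10 = 7.147 mol
n/ν for A = 9.339/2 = 4.670
n/ν for T = 7.147/2 = 3.574
Smallest n/ν is T → limiting reagent.
n(E) = (2/2) × 7.147 = 7.147 mol
mass = 7.147 × 211.50 = 1512 g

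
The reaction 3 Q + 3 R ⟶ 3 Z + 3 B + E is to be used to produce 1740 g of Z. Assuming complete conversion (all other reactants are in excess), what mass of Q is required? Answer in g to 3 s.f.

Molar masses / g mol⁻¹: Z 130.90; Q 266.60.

3540 g

n(Z) = 1740 / 130.90 = 13.29 mol
n(Q) = (3/3) × 13.29 = 13.29 mol
mass = 13.29 × 266.60 = 3543 g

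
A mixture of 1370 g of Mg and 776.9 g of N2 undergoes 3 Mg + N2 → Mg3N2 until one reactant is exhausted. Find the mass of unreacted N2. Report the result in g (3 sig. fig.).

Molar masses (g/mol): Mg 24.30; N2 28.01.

251 g

n(Mg) = 1370 / 24.30 = 56.38 mol
n(N2) = 776.9 / 28.01 = 27.74 mol
n/ν → Mg: 18.79, N2: 27.74; Mg is limiting.
N2 consumed = (1/3) × 56.38 = 18.79 mol
N2 remaining = 27.74 − 18.79 = 8.950 mol
mass = 8.950 × 28.01 = 250.7 g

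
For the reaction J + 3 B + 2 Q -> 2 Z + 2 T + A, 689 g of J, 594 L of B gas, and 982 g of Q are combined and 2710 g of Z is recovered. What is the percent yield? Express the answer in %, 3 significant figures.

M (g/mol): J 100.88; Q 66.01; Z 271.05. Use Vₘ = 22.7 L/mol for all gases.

73.2 %

n(J) = 689.0 / 100.88 = 6.830 mol
n(B) = 594.0 / 22.7 = 26.17 mol
n(Q) = 982.0 / 66.01 = 14.88 mol
n/ν → J: 6.830, B: 8.723, Q: 7.440; J is limiting.
theoretical n(Z) = (2/1) × 6.830 = 13.66 mol → 3703 g
% yield = 2710 / 3703 × 100 = 73.18 %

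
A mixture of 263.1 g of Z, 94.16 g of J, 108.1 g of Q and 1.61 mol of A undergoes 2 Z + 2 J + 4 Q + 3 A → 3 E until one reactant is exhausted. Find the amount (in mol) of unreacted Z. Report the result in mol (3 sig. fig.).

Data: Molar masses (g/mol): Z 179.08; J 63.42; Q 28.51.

0.396 mol

n(Z) = 263.1 / 179.08 = 1.469 mol
n(J) = 94.16 / 63.42 = 1.485 mol
n(Q) = 108.1 / 28.51 = 3.792 mol
n(A) = 1.610 mol
n/ν for Z = 1.469/2 = 0.7345
n/ν for J = 1.485/2 = 0.7425
n/ν for Q = 3.792/4 = 0.9480
n/ν for A = 1.610/3 = 0.5367
Smallest n/ν is A → limiting reagent.
Z consumed = (2/3) × 1.610 = 1.073 mol
Z remaining = 1.469 − 1.073 = 0.3960 mol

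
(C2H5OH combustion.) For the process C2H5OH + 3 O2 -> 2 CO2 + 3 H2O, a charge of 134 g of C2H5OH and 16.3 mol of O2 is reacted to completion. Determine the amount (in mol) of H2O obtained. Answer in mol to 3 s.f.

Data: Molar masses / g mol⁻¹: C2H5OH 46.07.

8.73 mol

n(C2H5OH) = 134.0 / 46.07 = 2.909 mol
n(O2) = 16.30 mol
n/ν → C2H5OH: 2.909, O2: 5.433; C2H5OH is limiting.
n(H2O) = (3/1) × 2.909 = 8.727 mol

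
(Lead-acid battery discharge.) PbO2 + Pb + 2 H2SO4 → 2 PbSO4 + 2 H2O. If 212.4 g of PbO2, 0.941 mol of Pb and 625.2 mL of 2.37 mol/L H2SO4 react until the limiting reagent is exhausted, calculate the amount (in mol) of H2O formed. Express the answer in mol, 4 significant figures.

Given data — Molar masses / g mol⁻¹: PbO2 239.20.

1.482 mol

n(PbO2) = 212.4 / 239.20 = 0.8880 mol
n(Pb) = 0.9410 mol
n(H2SO4) = 2.37 × 625.2/1000 = 1.482 mol
n/ν for PbO2 = 0.8880/1 = 0.8880
n/ν for Pb = 0.9410/1 = 0.9410
n/ν for H2SO4 = 1.482/2 = 0.7410
Smallest n/ν is H2SO4 → limiting reagent.
n(H2O) = (2/2) × 1.482 = 1.482 mol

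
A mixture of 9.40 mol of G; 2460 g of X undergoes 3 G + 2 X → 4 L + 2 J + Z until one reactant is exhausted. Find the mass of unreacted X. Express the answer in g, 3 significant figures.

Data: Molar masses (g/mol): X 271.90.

756 g

n(G) = 9.400 mol
n(X) = 2460 / 271.90 = 9.047 mol
n/ν for G = 9.400/3 = 3.133
n/ν for X = 9.047/2 = 4.524
Smallest n/ν is G → limiting reagent.
X consumed = (2/3) × 9.400 = 6.267 mol
X remaining = 9.047 − 6.267 = 2.780 mol
mass = 2.780 × 271.90 = 755.9 g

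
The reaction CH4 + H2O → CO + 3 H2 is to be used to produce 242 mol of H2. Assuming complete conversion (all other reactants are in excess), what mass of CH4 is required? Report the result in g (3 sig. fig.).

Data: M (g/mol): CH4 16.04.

1290 g

n(H2) = 242.0 mol
n(CH4) = (1/3) × 242.0 = 80.67 mol
mass = 80.67 × 16.04 = 1294 g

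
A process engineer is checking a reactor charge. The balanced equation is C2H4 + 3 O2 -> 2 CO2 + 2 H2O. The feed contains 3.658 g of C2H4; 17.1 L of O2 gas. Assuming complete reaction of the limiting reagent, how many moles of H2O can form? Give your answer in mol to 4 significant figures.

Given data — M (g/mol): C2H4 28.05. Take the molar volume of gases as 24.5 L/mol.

n(C2H4) = 3.658 / 28.05 = 0.1304 mol
n(O2) = 17.10 / 24.5 = 0.6980 mol
n/ν → C2H4: 0.1304, O2: 0.2327; C2H4 is limiting.
n(H2O) = (2/1) × 0.1304 = 0.2608 mol

0.2608 mol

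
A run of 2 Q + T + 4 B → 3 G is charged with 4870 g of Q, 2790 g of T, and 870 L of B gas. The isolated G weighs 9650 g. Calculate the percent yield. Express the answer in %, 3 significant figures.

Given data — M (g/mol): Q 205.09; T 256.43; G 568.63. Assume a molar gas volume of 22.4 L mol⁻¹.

n(Q) = 4870 / 205.09 = 23.75 mol
n(T) = 2790 / 256.43 = 10.88 mol
n(B) = 870.0 / 22.4 = 38.84 mol
n/ν for Q = 23.75/2 = 11.88
n/ν for T = 10.88/1 = 10.88
n/ν for B = 38.84/4 = 9.710
Smallest n/ν is B → limiting reagent.
theoretical n(G) = (3/4) × 38.84 = 29.13 mol → 16560 g
% yield = 9650 / 16560 × 100 = 58.27 %

58.3 %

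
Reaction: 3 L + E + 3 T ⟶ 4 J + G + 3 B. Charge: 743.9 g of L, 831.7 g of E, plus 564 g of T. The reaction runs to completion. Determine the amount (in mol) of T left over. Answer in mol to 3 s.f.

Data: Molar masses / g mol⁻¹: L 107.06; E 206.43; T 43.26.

6.09 mol

n(L) = 743.9 / 107.06 = 6.948 mol
n(E) = 831.7 / 206.43 = 4.029 mol
n(T) = 564.0 / 43.26 = 13.04 mol
n/ν for L = 6.948/3 = 2.316
n/ν for E = 4.029/1 = 4.029
n/ν for T = 13.04/3 = 4.347
Smallest n/ν is L → limiting reagent.
T consumed = (3/3) × 6.948 = 6.948 mol
T remaining = 13.04 − 6.948 = 6.092 mol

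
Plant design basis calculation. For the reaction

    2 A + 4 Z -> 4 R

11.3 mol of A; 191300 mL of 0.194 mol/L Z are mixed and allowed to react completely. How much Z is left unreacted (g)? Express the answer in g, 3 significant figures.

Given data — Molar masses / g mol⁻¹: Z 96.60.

n(A) = 11.30 mol
n(Z) = 0.194 × 191300/1000 = 37.11 mol
n/ν → A: 5.650, Z: 9.278; A is limiting.
Z consumed = (4/2) × 11.30 = 22.60 mol
Z remaining = 37.11 − 22.60 = 14.51 mol
mass = 14.51 × 96.60 = 1402 g

1400 g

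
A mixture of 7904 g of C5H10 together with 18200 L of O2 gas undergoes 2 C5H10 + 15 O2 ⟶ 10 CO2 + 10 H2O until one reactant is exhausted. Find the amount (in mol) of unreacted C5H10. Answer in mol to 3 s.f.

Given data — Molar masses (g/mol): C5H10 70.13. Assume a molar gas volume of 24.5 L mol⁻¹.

13.7 mol

n(C5H10) = 7904 / 70.13 = 112.7 mol
n(O2) = 18200 / 24.5 = 742.9 mol
n/ν → C5H10: 56.35, O2: 49.53; O2 is limiting.
C5H10 consumed = (2/15) × 742.9 = 99.05 mol
C5H10 remaining = 112.7 − 99.05 = 13.65 mol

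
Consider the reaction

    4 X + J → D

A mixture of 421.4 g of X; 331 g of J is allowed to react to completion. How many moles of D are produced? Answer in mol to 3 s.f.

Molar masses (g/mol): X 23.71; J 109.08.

3.03 mol

n(X) = 421.4 / 23.71 = 17.77 mol
n(J) = 331.0 / 109.08 = 3.034 mol
n/ν → X: 4.443, J: 3.034; J is limiting.
n(D) = (1/1) × 3.034 = 3.034 mol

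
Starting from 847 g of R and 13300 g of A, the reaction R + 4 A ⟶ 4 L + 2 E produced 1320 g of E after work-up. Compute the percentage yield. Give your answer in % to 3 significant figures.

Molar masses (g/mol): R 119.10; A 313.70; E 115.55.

n(R) = 847.0 / 119.10 = 7.112 mol
n(A) = 13300 / 313.70 = 42.40 mol
n/ν for R = 7.112/1 = 7.112
n/ν for A = 42.40/4 = 10.60
Smallest n/ν is R → limiting reagent.
theoretical n(E) = (2/1) × 7.112 = 14.22 mol → 1643 g
% yield = 1320 / 1643 × 100 = 80.34 %

80.3 %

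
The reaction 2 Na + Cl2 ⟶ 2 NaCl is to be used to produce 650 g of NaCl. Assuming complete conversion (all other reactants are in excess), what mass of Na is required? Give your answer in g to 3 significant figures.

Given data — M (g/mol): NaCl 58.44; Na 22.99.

n(NaCl) = 650 / 58.44 = 11.12 mol
n(Na) = (2/2) × 11.12 = 11.12 mol
mass = 11.12 × 22.99 = 255.6 g

256 g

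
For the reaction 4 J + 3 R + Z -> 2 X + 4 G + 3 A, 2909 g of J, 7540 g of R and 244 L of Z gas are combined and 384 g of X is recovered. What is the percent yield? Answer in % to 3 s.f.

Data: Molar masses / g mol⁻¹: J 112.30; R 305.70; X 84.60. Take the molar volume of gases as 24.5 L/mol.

35.0 %

n(J) = 2909 / 112.30 = 25.90 mol
n(R) = 7540 / 305.70 = 24.66 mol
n(Z) = 244.0 / 24.5 = 9.959 mol
n/ν → J: 6.475, R: 8.220, Z: 9.959; J is limiting.
theoretical n(X) = (2/4) × 25.90 = 12.95 mol → 1096 g
% yield = 384 / 1096 × 100 = 35.04 %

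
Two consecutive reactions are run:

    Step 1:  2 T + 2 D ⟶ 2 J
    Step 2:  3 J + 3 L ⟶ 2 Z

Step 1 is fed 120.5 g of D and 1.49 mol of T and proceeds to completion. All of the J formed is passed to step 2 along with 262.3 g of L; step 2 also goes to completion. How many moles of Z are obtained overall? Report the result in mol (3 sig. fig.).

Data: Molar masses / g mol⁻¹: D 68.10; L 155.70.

Step 1:
n(D) = 120.5 / 68.10 = 1.769 mol
n(T) = 1.490 mol
n/ν for D = 1.769/2 = 0.8845
n/ν for T = 1.490/2 = 0.7450
Smallest n/ν is T → limiting reagent.
n(J) produced = (2/2) × 1.490 = 1.490 mol
Step 2:
n(J) available = 1.490 mol
n(L) = 262.3 / 155.70 = 1.685 mol
n/ν for J = 1.490/3 = 0.4967
n/ν for L = 1.685/3 = 0.5617
Smallest n/ν is J → limiting reagent.
n(Z) = (2/3) × 1.490 = 0.9933 mol

0.993 mol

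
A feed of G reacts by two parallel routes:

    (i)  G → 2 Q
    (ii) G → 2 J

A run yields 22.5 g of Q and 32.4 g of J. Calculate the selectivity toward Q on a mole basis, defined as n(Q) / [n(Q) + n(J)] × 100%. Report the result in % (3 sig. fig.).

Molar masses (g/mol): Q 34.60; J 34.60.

n(Q) = 22.5 / 34.60 = 0.6503 mol
n(J) = 32.4 / 34.60 = 0.9364 mol
selectivity = 0.6503/(0.6503+0.9364) × 100 = 40.98 %

41.0 %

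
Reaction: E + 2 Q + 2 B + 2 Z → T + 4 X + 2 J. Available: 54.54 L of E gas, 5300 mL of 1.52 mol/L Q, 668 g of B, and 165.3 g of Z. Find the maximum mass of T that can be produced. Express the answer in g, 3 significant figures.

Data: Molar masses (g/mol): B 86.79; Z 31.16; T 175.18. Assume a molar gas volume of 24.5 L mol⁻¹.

390 g

n(E) = 54.54 / 24.5 = 2.226 mol
n(Q) = 1.52 × 5300/1000 = 8.056 mol
n(B) = 668.0 / 86.79 = 7.697 mol
n(Z) = 165.3 / 31.16 = 5.305 mol
n/ν for E = 2.226/1 = 2.226
n/ν for Q = 8.056/2 = 4.028
n/ν for B = 7.697/2 = 3.849
n/ν for Z = 5.305/2 = 2.653
Smallest n/ν is E → limiting reagent.
n(T) = (1/1) × 2.226 = 2.226 mol
mass = 2.226 × 175.18 = 390.0 g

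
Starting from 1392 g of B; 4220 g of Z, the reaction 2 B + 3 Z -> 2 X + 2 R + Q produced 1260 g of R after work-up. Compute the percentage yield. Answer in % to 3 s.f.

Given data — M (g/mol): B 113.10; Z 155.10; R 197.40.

51.9 %

n(B) = 1392 / 113.10 = 12.31 mol
n(Z) = 4220 / 155.10 = 27.21 mol
n/ν for B = 12.31/2 = 6.155
n/ν for Z = 27.21/3 = 9.070
Smallest n/ν is B → limiting reagent.
theoretical n(R) = (2/2) × 12.31 = 12.31 mol → 2430 g
% yield = 1260 / 2430 × 100 = 51.85 %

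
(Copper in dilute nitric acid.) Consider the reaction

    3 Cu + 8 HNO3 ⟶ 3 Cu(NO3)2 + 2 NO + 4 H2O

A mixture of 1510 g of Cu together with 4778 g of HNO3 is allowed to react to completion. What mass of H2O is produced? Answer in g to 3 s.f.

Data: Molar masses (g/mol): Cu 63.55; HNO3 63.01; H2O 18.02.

n(Cu) = 1510 / 63.55 = 23.76 mol
n(HNO3) = 4778 / 63.01 = 75.83 mol
n/ν → Cu: 7.920, HNO3: 9.479; Cu is limiting.
n(H2O) = (4/3) × 23.76 = 31.68 mol
mass = 31.68 × 18.02 = 570.9 g

571 g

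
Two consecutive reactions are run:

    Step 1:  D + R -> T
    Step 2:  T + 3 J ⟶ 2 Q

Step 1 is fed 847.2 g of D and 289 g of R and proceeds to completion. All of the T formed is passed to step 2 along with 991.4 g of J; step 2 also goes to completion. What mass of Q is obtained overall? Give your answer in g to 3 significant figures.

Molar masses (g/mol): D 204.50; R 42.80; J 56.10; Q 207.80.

Step 1:
n(D) = 847.2 / 204.50 = 4.143 mol
n(R) = 289.0 / 42.80 = 6.752 mol
n/ν for D = 4.143/1 = 4.143
n/ν for R = 6.752/1 = 6.752
Smallest n/ν is D → limiting reagent.
n(T) produced = (1/1) × 4.143 = 4.143 mol
Step 2:
n(T) available = 4.143 mol
n(J) = 991.4 / 56.10 = 17.67 mol
n/ν for T = 4.143/1 = 4.143
n/ν for J = 17.67/3 = 5.890
Smallest n/ν is T → limiting reagent.
n(Q) = (2/1) × 4.143 = 8.286 mol
mass = 8.286 × 207.80 = 1722 g

1720 g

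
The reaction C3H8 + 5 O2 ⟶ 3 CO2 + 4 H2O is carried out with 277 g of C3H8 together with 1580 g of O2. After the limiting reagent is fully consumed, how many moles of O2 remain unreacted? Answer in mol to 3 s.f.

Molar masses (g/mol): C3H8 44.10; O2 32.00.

18.0 mol

n(C3H8) = 277.0 / 44.10 = 6.281 mol
n(O2) = 1580 / 32.00 = 49.38 mol
n/ν for C3H8 = 6.281/1 = 6.281
n/ν for O2 = 49.38/5 = 9.876
Smallest n/ν is C3H8 → limiting reagent.
O2 consumed = (5/1) × 6.281 = 31.41 mol
O2 remaining = 49.38 − 31.41 = 17.97 mol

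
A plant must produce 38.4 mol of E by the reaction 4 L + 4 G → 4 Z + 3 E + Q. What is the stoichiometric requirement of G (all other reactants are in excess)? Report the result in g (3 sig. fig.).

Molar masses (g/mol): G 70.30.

n(E) = 38.40 mol
n(G) = (4/3) × 38.40 = 51.20 mol
mass = 51.20 × 70.30 = 3599 g

3600 g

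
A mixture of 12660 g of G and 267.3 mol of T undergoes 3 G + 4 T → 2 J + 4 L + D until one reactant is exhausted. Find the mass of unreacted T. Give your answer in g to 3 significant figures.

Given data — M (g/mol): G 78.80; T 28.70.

n(G) = 12660 / 78.80 = 160.7 mol
n(T) = 267.3 mol
n/ν for G = 160.7/3 = 53.57
n/ν for T = 267.3/4 = 66.83
Smallest n/ν is G → limiting reagent.
T consumed = (4/3) × 160.7 = 214.3 mol
T remaining = 267.3 − 214.3 = 53.00 mol
mass = 53.00 × 28.70 = 1521 g

1520 g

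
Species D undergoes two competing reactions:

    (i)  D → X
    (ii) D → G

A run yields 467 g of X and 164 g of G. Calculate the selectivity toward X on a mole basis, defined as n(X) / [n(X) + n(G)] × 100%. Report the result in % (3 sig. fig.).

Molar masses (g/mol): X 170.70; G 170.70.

n(X) = 467 / 170.70 = 2.736 mol
n(G) = 164 / 170.70 = 0.9607 mol
selectivity = 2.736/(2.736+0.9607) × 100 = 74.01 %

74.0 %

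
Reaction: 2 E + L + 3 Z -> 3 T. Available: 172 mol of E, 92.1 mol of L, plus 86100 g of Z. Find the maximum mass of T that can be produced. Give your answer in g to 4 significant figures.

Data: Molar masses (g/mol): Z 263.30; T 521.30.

134500 g

n(E) = 172.0 mol
n(L) = 92.10 mol
n(Z) = 86100 / 263.30 = 327.0 mol
n/ν for E = 172.0/2 = 86.00
n/ν for L = 92.10/1 = 92.10
n/ν for Z = 327.0/3 = 109.0
Smallest n/ν is E → limiting reagent.
n(T) = (3/2) × 172.0 = 258.0 mol
mass = 258.0 × 521.30 = 134500 g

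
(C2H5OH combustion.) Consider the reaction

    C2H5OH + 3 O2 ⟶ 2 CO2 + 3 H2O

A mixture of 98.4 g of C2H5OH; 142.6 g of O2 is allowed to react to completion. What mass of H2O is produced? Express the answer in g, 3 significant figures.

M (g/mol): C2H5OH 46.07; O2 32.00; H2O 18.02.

80.3 g

n(C2H5OH) = 98.40 / 46.07 = 2.136 mol
n(O2) = 142.6 / 32.00 = 4.456 mol
n/ν for C2H5OH = 2.136/1 = 2.136
n/ν for O2 = 4.456/3 = 1.485
Smallest n/ν is O2 → limiting reagent.
n(H2O) = (3/3) × 4.456 = 4.456 mol
mass = 4.456 × 18.02 = 80.30 g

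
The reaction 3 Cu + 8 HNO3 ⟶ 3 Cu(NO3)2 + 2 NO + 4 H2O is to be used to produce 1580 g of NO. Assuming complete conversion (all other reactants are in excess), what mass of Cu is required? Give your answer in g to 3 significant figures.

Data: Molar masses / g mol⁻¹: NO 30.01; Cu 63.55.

n(NO) = 1580 / 30.01 = 52.65 mol
n(Cu) = (3/2) × 52.65 = 78.98 mol
mass = 78.98 × 63.55 = 5019 g

5020 g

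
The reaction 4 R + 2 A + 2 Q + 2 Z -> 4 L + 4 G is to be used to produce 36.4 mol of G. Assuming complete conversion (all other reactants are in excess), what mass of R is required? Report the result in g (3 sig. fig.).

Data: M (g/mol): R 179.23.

n(G) = 36.40 mol
n(R) = (4/4) × 36.40 = 36.40 mol
mass = 36.40 × 179.23 = 6524 g

6520 g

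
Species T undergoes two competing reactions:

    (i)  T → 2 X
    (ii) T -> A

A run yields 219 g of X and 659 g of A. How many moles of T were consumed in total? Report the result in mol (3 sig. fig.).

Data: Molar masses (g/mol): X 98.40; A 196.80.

4.46 mol

n(X) = 219 / 98.40 = 2.226 mol
n(A) = 659 / 196.80 = 3.349 mol
n(T) via (i) = (1/2)×2.226 = 1.113 mol
n(T) via (ii) = (1/1)×3.349 = 3.349 mol
total n(T) = 1.113 + 3.349 = 4.462 mol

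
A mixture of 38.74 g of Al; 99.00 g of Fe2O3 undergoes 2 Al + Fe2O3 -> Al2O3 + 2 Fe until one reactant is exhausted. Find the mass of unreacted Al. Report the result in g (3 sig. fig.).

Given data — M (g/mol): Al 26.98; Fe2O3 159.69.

n(Al) = 38.74 / 26.98 = 1.436 mol
n(Fe2O3) = 99.00 / 159.69 = 0.6200 mol
n/ν for Al = 1.436/2 = 0.7180
n/ν for Fe2O3 = 0.6200/1 = 0.6200
Smallest n/ν is Fe2O3 → limiting reagent.
Al consumed = (2/1) × 0.6200 = 1.240 mol
Al remaining = 1.436 − 1.240 = 0.1960 mol
mass = 0.1960 × 26.98 = 5.288 g

5.29 g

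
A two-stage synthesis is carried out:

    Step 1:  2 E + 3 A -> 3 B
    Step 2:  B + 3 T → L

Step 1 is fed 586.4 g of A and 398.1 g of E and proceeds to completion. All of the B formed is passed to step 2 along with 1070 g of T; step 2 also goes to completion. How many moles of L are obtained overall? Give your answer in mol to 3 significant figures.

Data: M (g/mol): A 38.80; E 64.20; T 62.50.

Step 1:
n(A) = 586.4 / 38.80 = 15.11 mol
n(E) = 398.1 / 64.20 = 6.201 mol
n/ν → A: 5.037, E: 3.101; E is limiting.
n(B) produced = (3/2) × 6.201 = 9.302 mol
Step 2:
n(B) available = 9.302 mol
n(T) = 1070 / 62.50 = 17.12 mol
n/ν → B: 9.302, T: 5.707; T is limiting.
n(L) = (1/3) × 17.12 = 5.707 mol

5.71 mol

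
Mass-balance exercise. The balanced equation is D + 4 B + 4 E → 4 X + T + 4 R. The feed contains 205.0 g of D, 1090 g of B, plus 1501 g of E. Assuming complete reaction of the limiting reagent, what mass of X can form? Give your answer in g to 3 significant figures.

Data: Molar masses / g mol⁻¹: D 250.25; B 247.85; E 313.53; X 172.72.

566 g

n(D) = 205.0 / 250.25 = 0.8192 mol
n(B) = 1090 / 247.85 = 4.398 mol
n(E) = 1501 / 313.53 = 4.787 mol
n/ν for D = 0.8192/1 = 0.8192
n/ν for B = 4.398/4 = 1.100
n/ν for E = 4.787/4 = 1.197
Smallest n/ν is D → limiting reagent.
n(X) = (4/1) × 0.8192 = 3.277 mol
mass = 3.277 × 172.72 = 566.0 g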